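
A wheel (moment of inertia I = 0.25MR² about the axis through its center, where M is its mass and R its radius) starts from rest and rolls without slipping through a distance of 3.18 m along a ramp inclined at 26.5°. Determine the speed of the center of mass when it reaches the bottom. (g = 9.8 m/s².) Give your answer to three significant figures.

The moment of inertia is 0.25MR², giving k ≡ I/(MR²) = 0.25.
Since it rolls without slipping, ω = v/R and KE = ½Mv² + ½Iω² = ½(1+k)Mv² = (5/8)Mv².
The vertical drop is h = L sinθ = 3.18 × sin26.5° = 1.419 m.
Energy conservation: Mgh = (5/8)Mv², so v = √(2gh/(1+k)) = √(2 × 9.8 × 1.419 / 1.25) ≈ 4.72 m/s.

v ≈ 4.72 m/s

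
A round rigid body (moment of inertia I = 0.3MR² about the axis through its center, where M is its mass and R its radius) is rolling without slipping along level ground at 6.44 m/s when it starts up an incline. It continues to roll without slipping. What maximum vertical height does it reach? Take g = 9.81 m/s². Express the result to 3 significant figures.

With I = 0.3MR², the ratio k = I/(MR²) is 0.3.
Since it rolls without slipping, ω = v/R and KE = ½Mv² + ½Iω² = ½(1+k)Mv² = (13/20)Mv².
At the top the kinetic energy is zero, so (13/20)Mv₀² = Mgh.
Thus h = (1+k)v₀²/(2g) = 1.3 × 6.44² / (2 × 9.81) ≈ 2.75 m.

h ≈ 2.75 m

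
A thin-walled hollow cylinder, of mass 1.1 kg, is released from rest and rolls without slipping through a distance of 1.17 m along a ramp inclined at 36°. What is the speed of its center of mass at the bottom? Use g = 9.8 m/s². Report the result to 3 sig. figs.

v ≈ 2.60 m/s

For this body I = MR², i.e. k = I/(MR²) = 1.
Pure rolling means v = ωR; then KE = ½Mv² + ½I(v/R)² = ½(1+k)Mv² = Mv².
The vertical drop is h = L sinθ = 1.17 × sin36° = 0.6877 m.
Setting Mgh = Mv² gives v = √(2gh/(1+k)) = √(2·9.8·0.6877/2) ≈ 2.60 m/s.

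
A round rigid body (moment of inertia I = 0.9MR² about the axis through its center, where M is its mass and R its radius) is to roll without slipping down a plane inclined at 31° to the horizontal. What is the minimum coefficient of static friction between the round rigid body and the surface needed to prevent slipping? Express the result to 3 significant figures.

μ_min ≈ 0.285

With I = 0.9MR², the ratio k = I/(MR²) is 0.9.
Translational: Mg sinθ − f = Ma. Rotational about the CM: fR = Iα = kMRa, so f = kMa.
These give a = g sinθ/(1+k) and the required friction f = kMg sinθ/(1+k).
The normal force is N = Mg cosθ, so μ_min = f/N = k tanθ/(1+k).
μ_min = 0.9 × tan31° / 1.9 ≈ 0.285.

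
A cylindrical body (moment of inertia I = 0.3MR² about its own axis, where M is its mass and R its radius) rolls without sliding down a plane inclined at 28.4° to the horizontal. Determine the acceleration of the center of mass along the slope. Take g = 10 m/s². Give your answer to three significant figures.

a ≈ 3.66 m/s²

Here I = 0.3MR², so the shape factor k = I/(MR²) = 0.3.
Along the incline Mg sinθ − f = Ma, and torque about the center fR = Iα = kMR²(a/R) gives f = kMa.
Eliminating f: Mg sinθ = (1+k)Ma, so a = g sinθ/(1+k) = 10 × sin28.4° / 1.3 ≈ 3.66 m/s².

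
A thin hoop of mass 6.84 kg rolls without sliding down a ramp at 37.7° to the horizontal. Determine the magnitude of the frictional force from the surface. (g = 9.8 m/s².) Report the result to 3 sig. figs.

f ≈ 20.5 N

With I = MR², the ratio k = I/(MR²) is 1.
Translational: Mg sinθ − f = Ma. Rotational about the CM: fR = Iα = kMRa, so f = kMa.
Combining, a = g sinθ/(1+k) and f = kMa = kMg sinθ/(1+k).
f = 1 × 6.84 × 9.8 × sin37.7° / 2 ≈ 20.5 N.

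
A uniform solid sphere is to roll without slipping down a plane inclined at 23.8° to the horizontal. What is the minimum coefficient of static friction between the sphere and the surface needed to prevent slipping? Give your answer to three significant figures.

μ_min ≈ 0.126

Here I = (2/5)MR², so the shape factor k = I/(MR²) = 0.4.
Translational: Mg sinθ − f = Ma. Rotational about the CM: fR = Iα = kMRa, so f = kMa.
These give a = g sinθ/(1+k) and the required friction f = kMg sinθ/(1+k).
With N = Mg cosθ, the no-slip condition f ≤ μN gives μ_min = f/N = k tanθ/(1+k).
μ_min = 0.4 × tan23.8° / 1.4 ≈ 0.126.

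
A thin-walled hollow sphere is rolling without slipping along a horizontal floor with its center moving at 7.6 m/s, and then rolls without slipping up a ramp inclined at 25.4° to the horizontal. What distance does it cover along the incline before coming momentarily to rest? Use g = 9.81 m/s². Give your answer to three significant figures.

d ≈ 11.4 m

For this body I = (2/3)MR², i.e. k = I/(MR²) = 2/3.
Pure rolling means v = ωR; then KE = ½Mv² + ½I(v/R)² = ½(1+k)Mv² = (5/6)Mv².
Setting this equal to Mgh gives the vertical rise h = (1+k)v₀²/(2g) = 1.667×7.6²/(2×9.81) = 4.907 m.
Along the incline, d = h/sinθ = 4.907/sin25.4° ≈ 11.4 m.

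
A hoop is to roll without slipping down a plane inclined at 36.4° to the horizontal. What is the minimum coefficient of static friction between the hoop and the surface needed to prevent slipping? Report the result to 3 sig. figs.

μ_min ≈ 0.369

The moment of inertia is MR², giving k ≡ I/(MR²) = 1.
Translational: Mg sinθ − f = Ma. Rotational about the CM: fR = Iα = kMRa, so f = kMa.
These give a = g sinθ/(1+k) and the required friction f = kMg sinθ/(1+k).
The normal force is N = Mg cosθ, so μ_min = f/N = k tanθ/(1+k).
μ_min = 1 × tan36.4° / 2 ≈ 0.369.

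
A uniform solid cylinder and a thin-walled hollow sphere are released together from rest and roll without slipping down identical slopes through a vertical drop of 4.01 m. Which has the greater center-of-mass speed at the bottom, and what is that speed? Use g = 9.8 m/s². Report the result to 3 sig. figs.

For rolling without slipping, Mgh = ½(1+k)Mv² where k = I/(MR²), so v = √(2gh/(1+k)).
Uniform solid cylinder: k = 0.5, giving v = √(2×9.8×4.01/1.5) = 7.239 m/s.
Thin-walled hollow sphere: k = 2/3, giving v = √(2×9.8×4.01/1.667) = 6.867 m/s.
The smaller k wins: the uniform solid cylinder, at ≈ 7.24 m/s.

the uniform solid cylinder, at v ≈ 7.24 m/s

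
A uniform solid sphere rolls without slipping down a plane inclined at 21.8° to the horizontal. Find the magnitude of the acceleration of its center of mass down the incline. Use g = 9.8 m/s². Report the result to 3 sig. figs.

The moment of inertia is (2/5)MR², giving k ≡ I/(MR²) = 0.4.
Newton's second law down the slope: Mg sinθ − f = Ma. The torque equation fR = Iα (with α = a/R) gives f = kMa.
Eliminating f: Mg sinθ = (1+k)Ma, so a = g sinθ/(1+k) = 9.8 × sin21.8° / 1.4 ≈ 2.60 m/s².

a ≈ 2.60 m/s²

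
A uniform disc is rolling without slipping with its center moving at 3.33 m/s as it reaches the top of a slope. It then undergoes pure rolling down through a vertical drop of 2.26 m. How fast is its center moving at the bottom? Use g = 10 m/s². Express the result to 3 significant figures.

v ≈ 6.42 m/s

With I = (1/2)MR², the ratio k = I/(MR²) is 0.5.
The rolling condition ω = v/R makes the rotational term ½I(v/R)² = ½kMv², so KE_total = ½(1+k)Mv² = (3/4)Mv².
Conserving energy between top and bottom: (3/4)Mv² = (3/4)Mv₀² + Mgh, hence v² = v₀² + 2gh/(1+k).
v = √(3.33² + 2×10×2.26/1.5) = √41.22 ≈ 6.42 m/s.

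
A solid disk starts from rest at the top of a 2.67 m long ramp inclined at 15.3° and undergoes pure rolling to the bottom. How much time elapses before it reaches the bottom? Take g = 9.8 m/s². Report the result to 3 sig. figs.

For this body I = (1/2)MR², i.e. k = I/(MR²) = 0.5.
Newton's second law down the slope: Mg sinθ − f = Ma. The torque equation fR = Iα (with α = a/R) gives f = kMa.
Hence a = g sinθ/(1+k) = 9.8×sin15.3°/1.5 = 1.724 m/s².
With constant a from rest, t = √(2L/a) = √(2·2.67/1.724) ≈ 1.76 s.

t ≈ 1.76 s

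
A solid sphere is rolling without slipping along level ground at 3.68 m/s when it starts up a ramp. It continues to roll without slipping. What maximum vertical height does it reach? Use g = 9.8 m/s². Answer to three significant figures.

h ≈ 0.967 m

The moment of inertia is (2/5)MR², giving k ≡ I/(MR²) = 0.4.
The rolling condition ω = v/R makes the rotational term ½I(v/R)² = ½kMv², so KE_total = ½(1+k)Mv² = (7/10)Mv².
At the top the kinetic energy is zero, so (7/10)Mv₀² = Mgh.
Thus h = (1+k)v₀²/(2g) = 1.4 × 3.68² / (2 × 9.8) ≈ 0.967 m.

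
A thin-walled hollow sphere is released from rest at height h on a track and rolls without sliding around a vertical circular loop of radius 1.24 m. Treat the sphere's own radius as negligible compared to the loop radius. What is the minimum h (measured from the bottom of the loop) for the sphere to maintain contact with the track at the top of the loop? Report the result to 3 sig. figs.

The moment of inertia is (2/3)MR², giving k ≡ I/(MR²) = 2/3.
At the top, contact is just lost when gravity alone supplies the centripetal force: Mg = Mv_top²/r, i.e. v_top² = gr.
With ω = v/R, the kinetic energy at speed v is ½(1+k)Mv² = (5/6)Mv².
Energy conservation from release (height h) to the top (height 2r): Mgh = Mg(2r) + (5/6)M·gr.
Thus h_min = 2r + (1+k)r/2 = r(2 + 1.667/2) = 1.24 × 2.833 ≈ 3.51 m.

h_min ≈ 3.51 m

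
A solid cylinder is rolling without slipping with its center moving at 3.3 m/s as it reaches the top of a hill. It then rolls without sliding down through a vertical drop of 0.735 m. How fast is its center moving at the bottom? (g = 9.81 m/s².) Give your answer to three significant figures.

Here I = (1/2)MR², so the shape factor k = I/(MR²) = 0.5.
Rolling without slipping gives ω = v/R, so the total kinetic energy is ½Mv² + ½Iω² = ½(1+k)Mv² = (3/4)Mv².
Conserving energy between top and bottom: (3/4)Mv² = (3/4)Mv₀² + Mgh, hence v² = v₀² + 2gh/(1+k).
v = √(3.3² + 2×9.81×0.735/1.5) = √20.5 ≈ 4.53 m/s.

v ≈ 4.53 m/s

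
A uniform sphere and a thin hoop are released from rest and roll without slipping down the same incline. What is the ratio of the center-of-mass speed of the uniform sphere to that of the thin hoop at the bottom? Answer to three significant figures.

v_ratio ≈ 1.20

Each satisfies Mgh = ½(1+k)Mv² with k = I/(MR²), so v ∝ 1/√(1+k).
For the uniform sphere k = 0.4; for the thin hoop k = 1.
v₁/v₂ = √((1+k₂)/(1+k₁)) = √(2/1.4) ≈ 1.20.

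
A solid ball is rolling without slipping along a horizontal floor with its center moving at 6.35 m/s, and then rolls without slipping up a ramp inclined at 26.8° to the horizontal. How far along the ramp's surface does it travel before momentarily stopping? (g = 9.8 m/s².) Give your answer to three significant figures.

d ≈ 6.39 m

With I = (2/5)MR², the ratio k = I/(MR²) is 0.4.
Rolling without slipping gives ω = v/R, so the total kinetic energy is ½Mv² + ½Iω² = ½(1+k)Mv² = (7/10)Mv².
Setting this equal to Mgh gives the vertical rise h = (1+k)v₀²/(2g) = 1.4×6.35²/(2×9.8) = 2.88 m.
Along the incline, d = h/sinθ = 2.88/sin26.8° ≈ 6.39 m.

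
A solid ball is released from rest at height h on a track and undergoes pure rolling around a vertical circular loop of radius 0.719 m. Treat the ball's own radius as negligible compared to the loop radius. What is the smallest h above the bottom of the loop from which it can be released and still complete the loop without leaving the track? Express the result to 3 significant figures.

Here I = (2/5)MR², so the shape factor k = I/(MR²) = 0.4.
At the top, contact is just lost when gravity alone supplies the centripetal force: Mg = Mv_top²/r, i.e. v_top² = gr.
With ω = v/R, the kinetic energy at speed v is ½(1+k)Mv² = (7/10)Mv².
Energy conservation from release (height h) to the top (height 2r): Mgh = Mg(2r) + (7/10)M·gr.
Thus h_min = 2r + (1+k)r/2 = r(2 + 1.4/2) = 0.719 × 2.7 ≈ 1.94 m.

h_min ≈ 1.94 m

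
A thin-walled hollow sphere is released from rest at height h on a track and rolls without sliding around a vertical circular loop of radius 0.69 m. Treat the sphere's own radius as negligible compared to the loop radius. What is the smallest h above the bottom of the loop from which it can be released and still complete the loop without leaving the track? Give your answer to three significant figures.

h_min ≈ 1.96 m

The moment of inertia is (2/3)MR², giving k ≡ I/(MR²) = 2/3.
At the top of the loop, the minimum-contact condition is Mg = Mv_top²/r, so v_top² = gr.
With ω = v/R, the kinetic energy at speed v is ½(1+k)Mv² = (5/6)Mv².
Energy conservation from release (height h) to the top (height 2r): Mgh = Mg(2r) + (5/6)M·gr.
Thus h_min = 2r + (1+k)r/2 = r(2 + 1.667/2) = 0.69 × 2.833 ≈ 1.96 m.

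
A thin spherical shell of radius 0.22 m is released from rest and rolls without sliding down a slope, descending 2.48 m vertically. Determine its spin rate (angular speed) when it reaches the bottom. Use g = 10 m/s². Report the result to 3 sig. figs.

ω ≈ 24.8 rad/s

For this body I = (2/3)MR², i.e. k = I/(MR²) = 2/3.
Since it rolls without slipping, ω = v/R and KE = ½Mv² + ½Iω² = ½(1+k)Mv² = (5/6)Mv².
Energy conservation Mgh = ½(1+k)Mv² gives v = √(2gh/(1+k)) = √(2 × 10 × 2.48 / 1.667) = 5.455 m/s.
The angular speed follows from ω = v/R = 5.455/0.22 ≈ 24.8 rad/s.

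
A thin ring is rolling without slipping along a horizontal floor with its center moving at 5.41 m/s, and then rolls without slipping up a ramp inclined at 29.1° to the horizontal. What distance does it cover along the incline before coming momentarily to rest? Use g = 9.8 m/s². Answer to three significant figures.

d ≈ 6.14 m

With I = MR², the ratio k = I/(MR²) is 1.
The rolling condition ω = v/R makes the rotational term ½I(v/R)² = ½kMv², so KE_total = ½(1+k)Mv² = Mv².
Setting this equal to Mgh gives the vertical rise h = (1+k)v₀²/(2g) = 2×5.41²/(2×9.8) = 2.987 m.
Along the incline, d = h/sinθ = 2.987/sin29.1° ≈ 6.14 m.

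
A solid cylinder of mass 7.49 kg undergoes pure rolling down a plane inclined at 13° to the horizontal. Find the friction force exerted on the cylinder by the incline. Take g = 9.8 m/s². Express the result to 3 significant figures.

f ≈ 5.50 N

The moment of inertia is (1/2)MR², giving k ≡ I/(MR²) = 0.5.
Translational: Mg sinθ − f = Ma. Rotational about the CM: fR = Iα = kMRa, so f = kMa.
Combining, a = g sinθ/(1+k) and f = kMa = kMg sinθ/(1+k).
f = 0.5 × 7.49 × 9.8 × sin13° / 1.5 ≈ 5.50 N.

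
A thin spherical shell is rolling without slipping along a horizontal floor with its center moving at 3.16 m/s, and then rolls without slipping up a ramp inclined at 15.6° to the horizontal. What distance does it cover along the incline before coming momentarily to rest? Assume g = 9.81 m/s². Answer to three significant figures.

Here I = (2/3)MR², so the shape factor k = I/(MR²) = 2/3.
Rolling without slipping gives ω = v/R, so the total kinetic energy is ½Mv² + ½Iω² = ½(1+k)Mv² = (5/6)Mv².
Setting this equal to Mgh gives the vertical rise h = (1+k)v₀²/(2g) = 1.667×3.16²/(2×9.81) = 0.8483 m.
Along the incline, d = h/sinθ = 0.8483/sin15.6° ≈ 3.15 m.

d ≈ 3.15 m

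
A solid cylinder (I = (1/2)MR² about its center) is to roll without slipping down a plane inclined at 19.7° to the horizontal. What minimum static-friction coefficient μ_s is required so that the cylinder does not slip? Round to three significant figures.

With I = (1/2)MR², the ratio k = I/(MR²) is 0.5.
Newton's second law down the slope: Mg sinθ − f = Ma. The torque equation fR = Iα (with α = a/R) gives f = kMa.
These give a = g sinθ/(1+k) and the required friction f = kMg sinθ/(1+k).
With N = Mg cosθ, the no-slip condition f ≤ μN gives μ_min = f/N = k tanθ/(1+k).
μ_min = 0.5 × tan19.7° / 1.5 ≈ 0.119.

μ_min ≈ 0.119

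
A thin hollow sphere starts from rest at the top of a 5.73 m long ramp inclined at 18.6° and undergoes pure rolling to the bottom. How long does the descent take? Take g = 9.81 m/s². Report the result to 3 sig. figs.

With I = (2/3)MR², the ratio k = I/(MR²) is 2/3.
Newton's second law down the slope: Mg sinθ − f = Ma. The torque equation fR = Iα (with α = a/R) gives f = kMa.
Hence a = g sinθ/(1+k) = 9.81×sin18.6°/1.667 = 1.877 m/s².
With constant a from rest, t = √(2L/a) = √(2·5.73/1.877) ≈ 2.47 s.

t ≈ 2.47 s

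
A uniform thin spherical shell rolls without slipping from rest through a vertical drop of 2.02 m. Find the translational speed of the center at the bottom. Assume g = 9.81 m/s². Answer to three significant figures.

Here I = (2/3)MR², so the shape factor k = I/(MR²) = 2/3.
Pure rolling means v = ωR; then KE = ½Mv² + ½I(v/R)² = ½(1+k)Mv² = (5/6)Mv².
Energy conservation: Mgh = (5/6)Mv², so v = √(2gh/(1+k)) = √(2 × 9.81 × 2.02 / 1.667) ≈ 4.88 m/s.

v ≈ 4.88 m/s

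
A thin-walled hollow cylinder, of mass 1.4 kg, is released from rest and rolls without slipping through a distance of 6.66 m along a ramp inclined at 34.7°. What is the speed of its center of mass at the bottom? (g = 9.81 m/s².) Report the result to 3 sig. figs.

The moment of inertia is MR², giving k ≡ I/(MR²) = 1.
The rolling condition ω = v/R makes the rotational term ½I(v/R)² = ½kMv², so KE_total = ½(1+k)Mv² = Mv².
The vertical drop is h = L sinθ = 6.66 × sin34.7° = 3.791 m.
Setting Mgh = Mv² gives v = √(2gh/(1+k)) = √(2·9.81·3.791/2) ≈ 6.10 m/s.

v ≈ 6.10 m/s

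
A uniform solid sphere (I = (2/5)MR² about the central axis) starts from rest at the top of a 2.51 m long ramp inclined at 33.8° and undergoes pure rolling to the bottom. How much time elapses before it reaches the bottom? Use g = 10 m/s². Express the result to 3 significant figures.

The moment of inertia is (2/5)MR², giving k ≡ I/(MR²) = 0.4.
Along the incline Mg sinθ − f = Ma, and torque about the center fR = Iα = kMR²(a/R) gives f = kMa.
Hence a = g sinθ/(1+k) = 10×sin33.8°/1.4 = 3.974 m/s².
With constant a from rest, t = √(2L/a) = √(2·2.51/3.974) ≈ 1.12 s.

t ≈ 1.12 s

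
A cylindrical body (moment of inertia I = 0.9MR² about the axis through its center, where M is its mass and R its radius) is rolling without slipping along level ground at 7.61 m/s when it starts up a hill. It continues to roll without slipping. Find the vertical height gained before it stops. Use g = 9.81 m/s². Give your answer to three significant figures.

For this body I = 0.9MR², i.e. k = I/(MR²) = 0.9.
Since it rolls without slipping, ω = v/R and KE = ½Mv² + ½Iω² = ½(1+k)Mv² = (19/20)Mv².
All of this converts to potential energy at the highest point: (19/20)Mv₀² = Mgh.
Thus h = (1+k)v₀²/(2g) = 1.9 × 7.61² / (2 × 9.81) ≈ 5.61 m.

h ≈ 5.61 m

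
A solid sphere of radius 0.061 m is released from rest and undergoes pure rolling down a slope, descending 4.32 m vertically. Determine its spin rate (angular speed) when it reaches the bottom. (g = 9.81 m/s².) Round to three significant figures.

ω ≈ 128 rad/s

The moment of inertia is (2/5)MR², giving k ≡ I/(MR²) = 0.4.
Rolling without slipping gives ω = v/R, so the total kinetic energy is ½Mv² + ½Iω² = ½(1+k)Mv² = (7/10)Mv².
Energy conservation Mgh = ½(1+k)Mv² gives v = √(2gh/(1+k)) = √(2 × 9.81 × 4.32 / 1.4) = 7.781 m/s.
The angular speed follows from ω = v/R = 7.781/0.061 ≈ 128 rad/s.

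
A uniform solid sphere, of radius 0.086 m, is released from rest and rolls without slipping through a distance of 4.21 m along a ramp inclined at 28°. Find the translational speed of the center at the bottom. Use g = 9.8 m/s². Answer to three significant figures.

For this body I = (2/5)MR², i.e. k = I/(MR²) = 0.4.
Rolling without slipping gives ω = v/R, so the total kinetic energy is ½Mv² + ½Iω² = ½(1+k)Mv² = (7/10)Mv².
The vertical drop is h = L sinθ = 4.21 × sin28° = 1.976 m.
Energy conservation: Mgh = (7/10)Mv², so v = √(2gh/(1+k)) = √(2 × 9.8 × 1.976 / 1.4) ≈ 5.26 m/s.

v ≈ 5.26 m/s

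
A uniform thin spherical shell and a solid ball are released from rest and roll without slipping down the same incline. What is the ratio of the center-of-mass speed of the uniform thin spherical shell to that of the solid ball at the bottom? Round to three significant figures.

Each satisfies Mgh = ½(1+k)Mv² with k = I/(MR²), so v ∝ 1/√(1+k).
For the uniform thin spherical shell k = 2/3; for the solid ball k = 0.4.
v₁/v₂ = √((1+k₂)/(1+k₁)) = √(1.4/1.667) ≈ 0.917.

v_ratio ≈ 0.917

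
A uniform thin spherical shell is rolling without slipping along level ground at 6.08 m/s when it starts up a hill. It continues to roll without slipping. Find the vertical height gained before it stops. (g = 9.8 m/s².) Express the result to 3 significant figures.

The moment of inertia is (2/3)MR², giving k ≡ I/(MR²) = 2/3.
Pure rolling means v = ωR; then KE = ½Mv² + ½I(v/R)² = ½(1+k)Mv² = (5/6)Mv².
All of this converts to potential energy at the highest point: (5/6)Mv₀² = Mgh.
Thus h = (1+k)v₀²/(2g) = 1.667 × 6.08² / (2 × 9.8) ≈ 3.14 m.

h ≈ 3.14 m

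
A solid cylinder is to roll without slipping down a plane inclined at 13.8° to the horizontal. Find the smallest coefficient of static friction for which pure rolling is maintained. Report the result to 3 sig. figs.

Here I = (1/2)MR², so the shape factor k = I/(MR²) = 0.5.
Along the incline Mg sinθ − f = Ma, and torque about the center fR = Iα = kMR²(a/R) gives f = kMa.
These give a = g sinθ/(1+k) and the required friction f = kMg sinθ/(1+k).
The normal force is N = Mg cosθ, so μ_min = f/N = k tanθ/(1+k).
μ_min = 0.5 × tan13.8° / 1.5 ≈ 0.0819.

μ_min ≈ 0.0819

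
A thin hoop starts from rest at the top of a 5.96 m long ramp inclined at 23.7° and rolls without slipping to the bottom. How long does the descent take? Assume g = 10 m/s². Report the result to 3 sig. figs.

t ≈ 2.44 s

The moment of inertia is MR², giving k ≡ I/(MR²) = 1.
Translational: Mg sinθ − f = Ma. Rotational about the CM: fR = Iα = kMRa, so f = kMa.
Hence a = g sinθ/(1+k) = 10×sin23.7°/2 = 2.01 m/s².
With constant a from rest, t = √(2L/a) = √(2·5.96/2.01) ≈ 2.44 s.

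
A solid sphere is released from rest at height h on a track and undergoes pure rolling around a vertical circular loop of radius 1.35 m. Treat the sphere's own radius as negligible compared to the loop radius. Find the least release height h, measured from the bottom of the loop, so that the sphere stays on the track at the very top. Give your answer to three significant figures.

Here I = (2/5)MR², so the shape factor k = I/(MR²) = 0.4.
At the top of the loop, the minimum-contact condition is Mg = Mv_top²/r, so v_top² = gr.
With ω = v/R, the kinetic energy at speed v is ½(1+k)Mv² = (7/10)Mv².
Energy conservation from release (height h) to the top (height 2r): Mgh = Mg(2r) + (7/10)M·gr.
Thus h_min = 2r + (1+k)r/2 = r(2 + 1.4/2) = 1.35 × 2.7 ≈ 3.65 m.

h_min ≈ 3.65 m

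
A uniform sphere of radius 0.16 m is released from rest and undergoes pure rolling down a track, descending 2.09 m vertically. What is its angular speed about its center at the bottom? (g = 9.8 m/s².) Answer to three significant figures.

ω ≈ 33.8 rad/s

The moment of inertia is (2/5)MR², giving k ≡ I/(MR²) = 0.4.
Since it rolls without slipping, ω = v/R and KE = ½Mv² + ½Iω² = ½(1+k)Mv² = (7/10)Mv².
Energy conservation Mgh = ½(1+k)Mv² gives v = √(2gh/(1+k)) = √(2 × 9.8 × 2.09 / 1.4) = 5.409 m/s.
Then ω = v/R = 5.409 / 0.16 ≈ 33.8 rad/s.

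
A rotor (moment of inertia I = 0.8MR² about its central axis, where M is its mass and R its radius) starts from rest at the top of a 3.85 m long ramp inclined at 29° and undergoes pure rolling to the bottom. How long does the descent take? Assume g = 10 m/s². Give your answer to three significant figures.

Here I = 0.8MR², so the shape factor k = I/(MR²) = 0.8.
Newton's second law down the slope: Mg sinθ − f = Ma. The torque equation fR = Iα (with α = a/R) gives f = kMa.
Hence a = g sinθ/(1+k) = 10×sin29°/1.8 = 2.693 m/s².
Starting from rest, L = ½at², so t = √(2L/a) = √(2×3.85/2.693) ≈ 1.69 s.

t ≈ 1.69 s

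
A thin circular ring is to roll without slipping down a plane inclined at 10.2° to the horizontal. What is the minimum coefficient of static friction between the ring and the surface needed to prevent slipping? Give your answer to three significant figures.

Here I = MR², so the shape factor k = I/(MR²) = 1.
Along the incline Mg sinθ − f = Ma, and torque about the center fR = Iα = kMR²(a/R) gives f = kMa.
These give a = g sinθ/(1+k) and the required friction f = kMg sinθ/(1+k).
With N = Mg cosθ, the no-slip condition f ≤ μN gives μ_min = f/N = k tanθ/(1+k).
μ_min = 1 × tan10.2° / 2 ≈ 0.0900.

μ_min ≈ 0.0900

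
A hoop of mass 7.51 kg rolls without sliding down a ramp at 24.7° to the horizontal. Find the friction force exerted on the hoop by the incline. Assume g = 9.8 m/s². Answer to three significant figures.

Here I = MR², so the shape factor k = I/(MR²) = 1.
Newton's second law down the slope: Mg sinθ − f = Ma. The torque equation fR = Iα (with α = a/R) gives f = kMa.
Combining, a = g sinθ/(1+k) and f = kMa = kMg sinθ/(1+k).
f = 1 × 7.51 × 9.8 × sin24.7° / 2 ≈ 15.4 N.

f ≈ 15.4 N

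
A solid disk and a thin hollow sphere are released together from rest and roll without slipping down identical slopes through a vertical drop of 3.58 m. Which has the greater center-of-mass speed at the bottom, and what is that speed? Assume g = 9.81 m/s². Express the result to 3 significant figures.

the solid disk, at v ≈ 6.84 m/s

For rolling without slipping, Mgh = ½(1+k)Mv² where k = I/(MR²), so v = √(2gh/(1+k)).
Solid disk: k = 0.5, giving v = √(2×9.81×3.58/1.5) = 6.843 m/s.
Thin hollow sphere: k = 2/3, giving v = √(2×9.81×3.58/1.667) = 6.492 m/s.
The smaller k wins: the solid disk, at ≈ 6.84 m/s.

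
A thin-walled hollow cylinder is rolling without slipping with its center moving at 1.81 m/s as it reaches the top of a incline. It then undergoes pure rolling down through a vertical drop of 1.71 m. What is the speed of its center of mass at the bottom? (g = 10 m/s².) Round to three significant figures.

Here I = MR², so the shape factor k = I/(MR²) = 1.
Since it rolls without slipping, ω = v/R and KE = ½Mv² + ½Iω² = ½(1+k)Mv² = Mv².
Conserving energy between top and bottom: Mv² = Mv₀² + Mgh, hence v² = v₀² + 2gh/(1+k).
v = √(1.81² + 2×10×1.71/2) = √20.38 ≈ 4.51 m/s.

v ≈ 4.51 m/s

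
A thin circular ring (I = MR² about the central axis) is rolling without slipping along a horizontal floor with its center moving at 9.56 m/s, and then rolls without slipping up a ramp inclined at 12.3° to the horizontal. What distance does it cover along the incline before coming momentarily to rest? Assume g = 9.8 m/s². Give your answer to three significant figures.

The moment of inertia is MR², giving k ≡ I/(MR²) = 1.
Since it rolls without slipping, ω = v/R and KE = ½Mv² + ½Iω² = ½(1+k)Mv² = Mv².
Setting this equal to Mgh gives the vertical rise h = (1+k)v₀²/(2g) = 2×9.56²/(2×9.8) = 9.326 m.
The distance along the slope is d = h/sinθ = 9.326/sin12.3° ≈ 43.8 m.

d ≈ 43.8 m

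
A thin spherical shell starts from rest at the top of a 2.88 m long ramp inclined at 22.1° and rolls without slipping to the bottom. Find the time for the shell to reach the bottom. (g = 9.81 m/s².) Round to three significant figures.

For this body I = (2/3)MR², i.e. k = I/(MR²) = 2/3.
Translational: Mg sinθ − f = Ma. Rotational about the CM: fR = Iα = kMRa, so f = kMa.
Hence a = g sinθ/(1+k) = 9.81×sin22.1°/1.667 = 2.214 m/s².
With constant a from rest, t = √(2L/a) = √(2·2.88/2.214) ≈ 1.61 s.

t ≈ 1.61 s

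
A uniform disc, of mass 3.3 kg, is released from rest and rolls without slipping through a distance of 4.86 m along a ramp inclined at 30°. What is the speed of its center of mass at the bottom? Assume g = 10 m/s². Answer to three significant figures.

The moment of inertia is (1/2)MR², giving k ≡ I/(MR²) = 0.5.
The rolling condition ω = v/R makes the rotational term ½I(v/R)² = ½kMv², so KE_total = ½(1+k)Mv² = (3/4)Mv².
The vertical drop is h = L sinθ = 4.86 × sin30° = 2.43 m.
Energy conservation: Mgh = (3/4)Mv², so v = √(2gh/(1+k)) = √(2 × 10 × 2.43 / 1.5) ≈ 5.69 m/s.

v ≈ 5.69 m/s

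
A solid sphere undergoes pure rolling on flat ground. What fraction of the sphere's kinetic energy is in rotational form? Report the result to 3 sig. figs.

fraction ≈ 0.286

The moment of inertia is (2/5)MR², giving k ≡ I/(MR²) = 0.4.
Since ω = v/R, the translational part is ½Mv² and the rotational part is ½I(v/R)² = ½kMv²; the total is ½(1+k)Mv².
The rotational fraction is therefore k/(1+k) = 0.4/1.4 ≈ 0.286.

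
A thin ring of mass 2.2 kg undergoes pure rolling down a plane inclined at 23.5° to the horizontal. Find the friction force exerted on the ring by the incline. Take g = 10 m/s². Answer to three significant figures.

The moment of inertia is MR², giving k ≡ I/(MR²) = 1.
Newton's second law down the slope: Mg sinθ − f = Ma. The torque equation fR = Iα (with α = a/R) gives f = kMa.
Combining, a = g sinθ/(1+k) and f = kMa = kMg sinθ/(1+k).
f = 1 × 2.2 × 10 × sin23.5° / 2 ≈ 4.39 N.

f ≈ 4.39 N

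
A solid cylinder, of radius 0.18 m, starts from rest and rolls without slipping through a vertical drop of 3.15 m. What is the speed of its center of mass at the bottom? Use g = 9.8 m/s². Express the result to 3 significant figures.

v ≈ 6.42 m/s

Here I = (1/2)MR², so the shape factor k = I/(MR²) = 0.5.
The rolling condition ω = v/R makes the rotational term ½I(v/R)² = ½kMv², so KE_total = ½(1+k)Mv² = (3/4)Mv².
Energy conservation: Mgh = (3/4)Mv², so v = √(2gh/(1+k)) = √(2 × 9.8 × 3.15 / 1.5) ≈ 6.42 m/s.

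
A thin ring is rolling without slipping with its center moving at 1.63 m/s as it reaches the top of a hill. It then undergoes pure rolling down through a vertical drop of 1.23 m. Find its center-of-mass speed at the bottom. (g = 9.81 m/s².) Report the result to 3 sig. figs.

v ≈ 3.84 m/s

With I = MR², the ratio k = I/(MR²) is 1.
The rolling condition ω = v/R makes the rotational term ½I(v/R)² = ½kMv², so KE_total = ½(1+k)Mv² = Mv².
Conserving energy between top and bottom: Mv² = Mv₀² + Mgh, hence v² = v₀² + 2gh/(1+k).
v = √(1.63² + 2×9.81×1.23/2) = √14.72 ≈ 3.84 m/s.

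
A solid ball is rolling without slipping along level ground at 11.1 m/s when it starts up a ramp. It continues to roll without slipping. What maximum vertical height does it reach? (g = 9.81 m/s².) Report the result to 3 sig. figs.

h ≈ 8.79 m

The moment of inertia is (2/5)MR², giving k ≡ I/(MR²) = 0.4.
Since it rolls without slipping, ω = v/R and KE = ½Mv² + ½Iω² = ½(1+k)Mv² = (7/10)Mv².
All of this converts to potential energy at the highest point: (7/10)Mv₀² = Mgh.
Thus h = (1+k)v₀²/(2g) = 1.4 × 11.1² / (2 × 9.81) ≈ 8.79 m.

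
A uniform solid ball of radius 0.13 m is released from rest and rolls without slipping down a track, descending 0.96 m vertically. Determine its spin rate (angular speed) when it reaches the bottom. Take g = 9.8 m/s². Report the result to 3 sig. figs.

For this body I = (2/5)MR², i.e. k = I/(MR²) = 0.4.
Since it rolls without slipping, ω = v/R and KE = ½Mv² + ½Iω² = ½(1+k)Mv² = (7/10)Mv².
Energy conservation Mgh = ½(1+k)Mv² gives v = √(2gh/(1+k)) = √(2 × 9.8 × 0.96 / 1.4) = 3.666 m/s.
Then ω = v/R = 3.666 / 0.13 ≈ 28.2 rad/s.

ω ≈ 28.2 rad/s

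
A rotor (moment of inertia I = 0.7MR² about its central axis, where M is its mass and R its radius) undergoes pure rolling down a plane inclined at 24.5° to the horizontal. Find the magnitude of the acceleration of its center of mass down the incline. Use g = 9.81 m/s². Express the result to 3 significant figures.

The moment of inertia is 0.7MR², giving k ≡ I/(MR²) = 0.7.
Newton's second law down the slope: Mg sinθ − f = Ma. The torque equation fR = Iα (with α = a/R) gives f = kMa.
Eliminating f: Mg sinθ = (1+k)Ma, so a = g sinθ/(1+k) = 9.81 × sin24.5° / 1.7 ≈ 2.39 m/s².

a ≈ 2.39 m/s²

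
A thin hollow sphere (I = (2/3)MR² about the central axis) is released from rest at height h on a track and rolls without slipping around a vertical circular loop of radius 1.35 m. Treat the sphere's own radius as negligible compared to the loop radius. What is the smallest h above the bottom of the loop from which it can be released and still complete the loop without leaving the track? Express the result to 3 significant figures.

h_min ≈ 3.83 m

For this body I = (2/3)MR², i.e. k = I/(MR²) = 2/3.
At the top, contact is just lost when gravity alone supplies the centripetal force: Mg = Mv_top²/r, i.e. v_top² = gr.
With ω = v/R, the kinetic energy at speed v is ½(1+k)Mv² = (5/6)Mv².
Energy conservation from release (height h) to the top (height 2r): Mgh = Mg(2r) + (5/6)M·gr.
Thus h_min = 2r + (1+k)r/2 = r(2 + 1.667/2) = 1.35 × 2.833 ≈ 3.83 m.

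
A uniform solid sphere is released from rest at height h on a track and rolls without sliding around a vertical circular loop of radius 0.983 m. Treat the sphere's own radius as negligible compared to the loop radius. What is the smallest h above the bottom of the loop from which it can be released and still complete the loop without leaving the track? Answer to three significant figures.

h_min ≈ 2.65 m

With I = (2/5)MR², the ratio k = I/(MR²) is 0.4.
At the top of the loop, the minimum-contact condition is Mg = Mv_top²/r, so v_top² = gr.
With ω = v/R, the kinetic energy at speed v is ½(1+k)Mv² = (7/10)Mv².
Energy conservation from release (height h) to the top (height 2r): Mgh = Mg(2r) + (7/10)M·gr.
Thus h_min = 2r + (1+k)r/2 = r(2 + 1.4/2) = 0.983 × 2.7 ≈ 2.65 m.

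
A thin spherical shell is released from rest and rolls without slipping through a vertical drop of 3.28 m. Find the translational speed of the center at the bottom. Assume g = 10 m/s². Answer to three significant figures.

For this body I = (2/3)MR², i.e. k = I/(MR²) = 2/3.
Pure rolling means v = ωR; then KE = ½Mv² + ½I(v/R)² = ½(1+k)Mv² = (5/6)Mv².
Energy conservation: Mgh = (5/6)Mv², so v = √(2gh/(1+k)) = √(2 × 10 × 3.28 / 1.667) ≈ 6.27 m/s.

v ≈ 6.27 m/s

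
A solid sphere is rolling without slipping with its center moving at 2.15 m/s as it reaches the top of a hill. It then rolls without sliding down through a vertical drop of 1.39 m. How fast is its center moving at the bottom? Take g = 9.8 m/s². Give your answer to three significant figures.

Here I = (2/5)MR², so the shape factor k = I/(MR²) = 0.4.
Since it rolls without slipping, ω = v/R and KE = ½Mv² + ½Iω² = ½(1+k)Mv² = (7/10)Mv².
Conserving energy between top and bottom: (7/10)Mv² = (7/10)Mv₀² + Mgh, hence v² = v₀² + 2gh/(1+k).
v = √(2.15² + 2×9.8×1.39/1.4) = √24.08 ≈ 4.91 m/s.

v ≈ 4.91 m/s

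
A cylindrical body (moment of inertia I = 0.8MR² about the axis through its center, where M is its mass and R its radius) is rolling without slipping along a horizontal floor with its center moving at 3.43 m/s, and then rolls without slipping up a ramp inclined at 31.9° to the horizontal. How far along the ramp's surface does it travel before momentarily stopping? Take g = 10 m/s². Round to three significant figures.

The moment of inertia is 0.8MR², giving k ≡ I/(MR²) = 0.8.
Since it rolls without slipping, ω = v/R and KE = ½Mv² + ½Iω² = ½(1+k)Mv² = (9/10)Mv².
Setting this equal to Mgh gives the vertical rise h = (1+k)v₀²/(2g) = 1.8×3.43²/(2×10) = 1.059 m.
The distance along the slope is d = h/sinθ = 1.059/sin31.9° ≈ 2.00 m.

d ≈ 2.00 m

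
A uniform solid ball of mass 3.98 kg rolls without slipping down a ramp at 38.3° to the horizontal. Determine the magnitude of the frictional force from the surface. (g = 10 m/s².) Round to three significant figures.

With I = (2/5)MR², the ratio k = I/(MR²) is 0.4.
Translational: Mg sinθ − f = Ma. Rotational about the CM: fR = Iα = kMRa, so f = kMa.
Combining, a = g sinθ/(1+k) and f = kMa = kMg sinθ/(1+k).
f = 0.4 × 3.98 × 10 × sin38.3° / 1.4 ≈ 7.05 N.

f ≈ 7.05 N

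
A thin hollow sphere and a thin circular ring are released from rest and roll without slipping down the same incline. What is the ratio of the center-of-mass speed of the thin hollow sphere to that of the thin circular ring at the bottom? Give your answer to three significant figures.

Each satisfies Mgh = ½(1+k)Mv² with k = I/(MR²), so v ∝ 1/√(1+k).
For the thin hollow sphere k = 2/3; for the thin circular ring k = 1.
v₁/v₂ = √((1+k₂)/(1+k₁)) = √(2/1.667) ≈ 1.10.

v_ratio ≈ 1.10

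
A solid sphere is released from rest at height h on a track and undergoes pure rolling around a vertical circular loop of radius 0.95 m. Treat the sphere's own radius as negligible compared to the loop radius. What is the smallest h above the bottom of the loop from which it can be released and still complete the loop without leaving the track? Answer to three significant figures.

h_min ≈ 2.57 m

With I = (2/5)MR², the ratio k = I/(MR²) is 0.4.
At the top, contact is just lost when gravity alone supplies the centripetal force: Mg = Mv_top²/r, i.e. v_top² = gr.
With ω = v/R, the kinetic energy at speed v is ½(1+k)Mv² = (7/10)Mv².
Energy conservation from release (height h) to the top (height 2r): Mgh = Mg(2r) + (7/10)M·gr.
Thus h_min = 2r + (1+k)r/2 = r(2 + 1.4/2) = 0.95 × 2.7 ≈ 2.57 m.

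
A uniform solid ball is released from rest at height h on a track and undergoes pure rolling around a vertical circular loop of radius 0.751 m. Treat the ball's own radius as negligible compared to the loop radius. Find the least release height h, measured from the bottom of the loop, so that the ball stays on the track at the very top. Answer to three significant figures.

For this body I = (2/5)MR², i.e. k = I/(MR²) = 0.4.
At the top of the loop, the minimum-contact condition is Mg = Mv_top²/r, so v_top² = gr.
With ω = v/R, the kinetic energy at speed v is ½(1+k)Mv² = (7/10)Mv².
Energy conservation from release (height h) to the top (height 2r): Mgh = Mg(2r) + (7/10)M·gr.
Thus h_min = 2r + (1+k)r/2 = r(2 + 1.4/2) = 0.751 × 2.7 ≈ 2.03 m.

h_min ≈ 2.03 m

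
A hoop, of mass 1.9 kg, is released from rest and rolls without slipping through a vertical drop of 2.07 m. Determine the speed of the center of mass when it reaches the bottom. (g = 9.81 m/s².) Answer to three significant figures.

v ≈ 4.51 m/s

The moment of inertia is MR², giving k ≡ I/(MR²) = 1.
The rolling condition ω = v/R makes the rotational term ½I(v/R)² = ½kMv², so KE_total = ½(1+k)Mv² = Mv².
Setting Mgh = Mv² gives v = √(2gh/(1+k)) = √(2·9.81·2.07/2) ≈ 4.51 m/s.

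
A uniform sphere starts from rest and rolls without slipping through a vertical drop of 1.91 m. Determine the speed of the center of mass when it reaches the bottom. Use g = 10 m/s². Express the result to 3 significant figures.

v ≈ 5.22 m/s

The moment of inertia is (2/5)MR², giving k ≡ I/(MR²) = 0.4.
Since it rolls without slipping, ω = v/R and KE = ½Mv² + ½Iω² = ½(1+k)Mv² = (7/10)Mv².
Setting Mgh = (7/10)Mv² gives v = √(2gh/(1+k)) = √(2·10·1.91/1.4) ≈ 5.22 m/s.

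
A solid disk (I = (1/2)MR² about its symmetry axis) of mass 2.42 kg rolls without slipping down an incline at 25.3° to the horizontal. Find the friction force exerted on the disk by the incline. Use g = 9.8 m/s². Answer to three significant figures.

f ≈ 3.38 N

Here I = (1/2)MR², so the shape factor k = I/(MR²) = 0.5.
Translational: Mg sinθ − f = Ma. Rotational about the CM: fR = Iα = kMRa, so f = kMa.
Combining, a = g sinθ/(1+k) and f = kMa = kMg sinθ/(1+k).
f = 0.5 × 2.42 × 9.8 × sin25.3° / 1.5 ≈ 3.38 N.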